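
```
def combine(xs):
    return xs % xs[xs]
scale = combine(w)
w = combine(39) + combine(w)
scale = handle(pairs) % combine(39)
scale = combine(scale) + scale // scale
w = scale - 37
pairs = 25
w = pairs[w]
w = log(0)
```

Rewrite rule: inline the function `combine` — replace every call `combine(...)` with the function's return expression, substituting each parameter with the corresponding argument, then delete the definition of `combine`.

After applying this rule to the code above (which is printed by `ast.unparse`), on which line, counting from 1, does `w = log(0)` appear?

Transformed code:
scale = w % w[w]
w = 39 % 39[39] + w % w[w]
scale = handle(pairs) % (39 % 39[39])
scale = scale % scale[scale] + scale // scale
w = scale - 37
pairs = 25
w = pairs[w]
w = log(0)

8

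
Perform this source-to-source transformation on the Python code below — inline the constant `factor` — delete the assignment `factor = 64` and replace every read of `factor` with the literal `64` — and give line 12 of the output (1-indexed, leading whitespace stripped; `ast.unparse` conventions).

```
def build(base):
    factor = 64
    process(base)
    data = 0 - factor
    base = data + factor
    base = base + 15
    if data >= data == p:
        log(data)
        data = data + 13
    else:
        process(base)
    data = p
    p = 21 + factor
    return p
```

p = 21 + 64

Transformed code:
def build(base):
    process(base)
    data = 0 - 64
    base = data + 64
    base = base + 15
    if data >= data == p:
        log(data)
        data = data + 13
    else:
        process(base)
    data = p
    p = 21 + 64
    return p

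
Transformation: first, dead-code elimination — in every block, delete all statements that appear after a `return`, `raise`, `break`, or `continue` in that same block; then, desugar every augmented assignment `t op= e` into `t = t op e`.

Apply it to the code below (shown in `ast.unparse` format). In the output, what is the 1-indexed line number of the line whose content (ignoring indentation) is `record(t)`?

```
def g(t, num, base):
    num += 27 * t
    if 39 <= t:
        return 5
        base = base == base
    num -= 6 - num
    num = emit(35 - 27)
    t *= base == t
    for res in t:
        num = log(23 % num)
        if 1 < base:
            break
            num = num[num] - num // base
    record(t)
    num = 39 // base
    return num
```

12

Transformed code:
def g(t, num, base):
    num = num + 27 * t
    if 39 <= t:
        return 5
    num = num - (6 - num)
    num = emit(35 - 27)
    t = t * (base == t)
    for res in t:
        num = log(23 % num)
        if 1 < base:
            break
    record(t)
    num = 39 // base
    return num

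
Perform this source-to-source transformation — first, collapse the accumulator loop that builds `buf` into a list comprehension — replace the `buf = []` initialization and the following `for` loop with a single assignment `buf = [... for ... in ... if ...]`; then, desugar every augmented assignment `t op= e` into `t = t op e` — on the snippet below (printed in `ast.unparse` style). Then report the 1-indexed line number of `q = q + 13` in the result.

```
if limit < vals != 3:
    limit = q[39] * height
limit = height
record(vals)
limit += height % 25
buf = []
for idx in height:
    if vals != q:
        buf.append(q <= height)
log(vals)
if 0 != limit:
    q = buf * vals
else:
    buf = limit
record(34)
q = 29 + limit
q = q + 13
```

14

Transformed code:
if limit < vals != 3:
    limit = q[39] * height
limit = height
record(vals)
limit = limit + height % 25
buf = [q <= height for idx in height if vals != q]
log(vals)
if 0 != limit:
    q = buf * vals
else:
    buf = limit
record(34)
q = 29 + limit
q = q + 13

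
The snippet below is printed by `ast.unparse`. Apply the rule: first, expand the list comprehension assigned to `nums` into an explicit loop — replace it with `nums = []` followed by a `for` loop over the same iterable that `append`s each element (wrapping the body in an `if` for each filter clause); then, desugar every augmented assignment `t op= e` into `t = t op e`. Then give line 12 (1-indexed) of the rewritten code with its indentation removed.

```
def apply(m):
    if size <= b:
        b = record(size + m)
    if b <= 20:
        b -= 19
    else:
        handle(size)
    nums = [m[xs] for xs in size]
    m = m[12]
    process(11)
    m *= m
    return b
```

process(11)

Transformed code:
def apply(m):
    if size <= b:
        b = record(size + m)
    if b <= 20:
        b = b - 19
    else:
        handle(size)
    nums = []
    for xs in size:
        nums.append(m[xs])
    m = m[12]
    process(11)
    m = m * m
    return b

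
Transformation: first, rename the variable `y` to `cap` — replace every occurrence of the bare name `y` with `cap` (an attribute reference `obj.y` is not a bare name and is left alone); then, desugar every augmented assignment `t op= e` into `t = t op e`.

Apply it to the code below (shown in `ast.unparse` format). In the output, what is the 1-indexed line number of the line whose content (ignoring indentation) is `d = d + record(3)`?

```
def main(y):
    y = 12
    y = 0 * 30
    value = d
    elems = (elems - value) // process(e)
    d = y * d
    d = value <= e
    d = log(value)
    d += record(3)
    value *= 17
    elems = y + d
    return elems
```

9

Transformed code:
def main(cap):
    cap = 12
    cap = 0 * 30
    value = d
    elems = (elems - value) // process(e)
    d = cap * d
    d = value <= e
    d = log(value)
    d = d + record(3)
    value = value * 17
    elems = cap + d
    return elems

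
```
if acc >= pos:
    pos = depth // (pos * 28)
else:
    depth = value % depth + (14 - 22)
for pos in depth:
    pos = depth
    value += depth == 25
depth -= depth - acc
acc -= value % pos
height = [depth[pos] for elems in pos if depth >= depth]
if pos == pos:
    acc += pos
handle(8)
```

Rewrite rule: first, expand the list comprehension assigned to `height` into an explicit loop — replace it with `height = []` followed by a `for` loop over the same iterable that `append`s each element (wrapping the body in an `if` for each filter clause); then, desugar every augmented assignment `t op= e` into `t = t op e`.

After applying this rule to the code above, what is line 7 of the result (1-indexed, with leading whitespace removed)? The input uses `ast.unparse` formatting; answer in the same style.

Transformed code:
if acc >= pos:
    pos = depth // (pos * 28)
else:
    depth = value % depth + (14 - 22)
for pos in depth:
    pos = depth
    value = value + (depth == 25)
depth = depth - (depth - acc)
acc = acc - value % pos
height = []
for elems in pos:
    if depth >= depth:
        height.append(depth[pos])
if pos == pos:
    acc = acc + pos
handle(8)

value = value + (depth == 25)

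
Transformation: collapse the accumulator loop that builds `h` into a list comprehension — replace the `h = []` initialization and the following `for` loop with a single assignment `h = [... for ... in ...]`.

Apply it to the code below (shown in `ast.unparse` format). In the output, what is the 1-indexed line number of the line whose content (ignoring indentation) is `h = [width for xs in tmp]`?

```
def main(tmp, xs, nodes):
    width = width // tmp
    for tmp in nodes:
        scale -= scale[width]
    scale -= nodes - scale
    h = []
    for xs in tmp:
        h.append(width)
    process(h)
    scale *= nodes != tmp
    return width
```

6

Transformed code:
def main(tmp, xs, nodes):
    width = width // tmp
    for tmp in nodes:
        scale -= scale[width]
    scale -= nodes - scale
    h = [width for xs in tmp]
    process(h)
    scale *= nodes != tmp
    return width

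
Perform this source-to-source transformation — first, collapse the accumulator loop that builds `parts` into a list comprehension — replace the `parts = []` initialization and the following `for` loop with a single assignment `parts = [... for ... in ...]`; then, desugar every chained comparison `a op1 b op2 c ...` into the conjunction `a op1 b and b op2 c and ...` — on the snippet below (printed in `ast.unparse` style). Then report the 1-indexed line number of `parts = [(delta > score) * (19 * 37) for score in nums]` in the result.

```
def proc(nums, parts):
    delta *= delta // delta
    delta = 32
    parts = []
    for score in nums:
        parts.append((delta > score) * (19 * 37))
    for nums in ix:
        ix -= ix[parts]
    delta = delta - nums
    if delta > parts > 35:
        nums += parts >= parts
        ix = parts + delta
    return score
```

4

Transformed code:
def proc(nums, parts):
    delta *= delta // delta
    delta = 32
    parts = [(delta > score) * (19 * 37) for score in nums]
    for nums in ix:
        ix -= ix[parts]
    delta = delta - nums
    if delta > parts and parts > 35:
        nums += parts >= parts
        ix = parts + delta
    return score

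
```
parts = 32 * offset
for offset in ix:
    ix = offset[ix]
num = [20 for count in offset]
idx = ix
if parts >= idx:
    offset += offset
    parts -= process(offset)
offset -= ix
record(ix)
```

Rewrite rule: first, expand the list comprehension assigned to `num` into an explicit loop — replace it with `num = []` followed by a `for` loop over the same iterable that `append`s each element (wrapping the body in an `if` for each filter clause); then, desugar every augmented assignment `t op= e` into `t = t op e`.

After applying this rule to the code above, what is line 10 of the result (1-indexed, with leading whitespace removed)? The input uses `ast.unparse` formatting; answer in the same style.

parts = parts - process(offset)

Transformed code:
parts = 32 * offset
for offset in ix:
    ix = offset[ix]
num = []
for count in offset:
    num.append(20)
idx = ix
if parts >= idx:
    offset = offset + offset
    parts = parts - process(offset)
offset = offset - ix
record(ix)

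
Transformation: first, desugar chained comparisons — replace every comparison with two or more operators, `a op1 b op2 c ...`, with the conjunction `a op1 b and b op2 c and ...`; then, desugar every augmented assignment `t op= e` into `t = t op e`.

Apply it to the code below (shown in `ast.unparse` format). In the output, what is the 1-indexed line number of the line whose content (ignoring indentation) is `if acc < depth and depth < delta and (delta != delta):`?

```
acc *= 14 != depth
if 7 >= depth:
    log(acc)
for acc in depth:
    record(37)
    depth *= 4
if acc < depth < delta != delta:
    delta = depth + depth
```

7

Transformed code:
acc = acc * (14 != depth)
if 7 >= depth:
    log(acc)
for acc in depth:
    record(37)
    depth = depth * 4
if acc < depth and depth < delta and (delta != delta):
    delta = depth + depth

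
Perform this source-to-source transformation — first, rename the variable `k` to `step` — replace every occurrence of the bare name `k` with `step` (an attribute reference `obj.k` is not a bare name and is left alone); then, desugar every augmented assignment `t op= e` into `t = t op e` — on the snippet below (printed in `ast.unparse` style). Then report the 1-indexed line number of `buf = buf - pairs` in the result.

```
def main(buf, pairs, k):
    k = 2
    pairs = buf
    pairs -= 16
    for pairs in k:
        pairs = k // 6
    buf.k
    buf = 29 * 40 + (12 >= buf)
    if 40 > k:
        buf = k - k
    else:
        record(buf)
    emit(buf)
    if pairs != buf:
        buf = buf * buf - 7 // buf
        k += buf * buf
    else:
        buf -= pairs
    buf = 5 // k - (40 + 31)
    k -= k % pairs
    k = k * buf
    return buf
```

18

Transformed code:
def main(buf, pairs, step):
    step = 2
    pairs = buf
    pairs = pairs - 16
    for pairs in step:
        pairs = step // 6
    buf.k
    buf = 29 * 40 + (12 >= buf)
    if 40 > step:
        buf = step - step
    else:
        record(buf)
    emit(buf)
    if pairs != buf:
        buf = buf * buf - 7 // buf
        step = step + buf * buf
    else:
        buf = buf - pairs
    buf = 5 // step - (40 + 31)
    step = step - step % pairs
    step = step * buf
    return buf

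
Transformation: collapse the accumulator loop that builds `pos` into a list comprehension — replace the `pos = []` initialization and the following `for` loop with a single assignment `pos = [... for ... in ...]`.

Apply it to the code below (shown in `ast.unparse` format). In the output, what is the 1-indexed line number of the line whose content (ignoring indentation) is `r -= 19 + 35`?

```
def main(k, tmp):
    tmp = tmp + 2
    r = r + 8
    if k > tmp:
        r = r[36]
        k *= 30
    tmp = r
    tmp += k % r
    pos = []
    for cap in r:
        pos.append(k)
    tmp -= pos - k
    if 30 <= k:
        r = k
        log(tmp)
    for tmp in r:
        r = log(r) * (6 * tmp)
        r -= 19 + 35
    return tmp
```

Transformed code:
def main(k, tmp):
    tmp = tmp + 2
    r = r + 8
    if k > tmp:
        r = r[36]
        k *= 30
    tmp = r
    tmp += k % r
    pos = [k for cap in r]
    tmp -= pos - k
    if 30 <= k:
        r = k
        log(tmp)
    for tmp in r:
        r = log(r) * (6 * tmp)
        r -= 19 + 35
    return tmp

16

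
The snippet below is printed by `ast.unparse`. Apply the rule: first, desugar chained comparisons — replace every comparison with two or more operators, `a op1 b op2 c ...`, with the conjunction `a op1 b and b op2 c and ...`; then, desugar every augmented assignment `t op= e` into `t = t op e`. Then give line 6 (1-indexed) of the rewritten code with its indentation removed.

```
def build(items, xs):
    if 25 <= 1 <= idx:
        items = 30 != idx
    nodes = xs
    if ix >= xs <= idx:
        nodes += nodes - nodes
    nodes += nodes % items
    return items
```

nodes = nodes + (nodes - nodes)

Transformed code:
def build(items, xs):
    if 25 <= 1 and 1 <= idx:
        items = 30 != idx
    nodes = xs
    if ix >= xs and xs <= idx:
        nodes = nodes + (nodes - nodes)
    nodes = nodes + nodes % items
    return items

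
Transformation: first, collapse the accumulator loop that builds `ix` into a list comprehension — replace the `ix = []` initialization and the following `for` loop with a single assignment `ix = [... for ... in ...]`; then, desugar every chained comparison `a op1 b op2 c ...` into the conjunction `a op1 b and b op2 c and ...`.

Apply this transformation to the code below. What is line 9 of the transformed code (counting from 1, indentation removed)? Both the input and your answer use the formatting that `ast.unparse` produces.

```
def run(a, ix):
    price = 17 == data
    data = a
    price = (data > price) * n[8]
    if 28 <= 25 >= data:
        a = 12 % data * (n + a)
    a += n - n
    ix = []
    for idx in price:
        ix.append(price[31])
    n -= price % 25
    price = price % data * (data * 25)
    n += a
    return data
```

n -= price % 25

Transformed code:
def run(a, ix):
    price = 17 == data
    data = a
    price = (data > price) * n[8]
    if 28 <= 25 and 25 >= data:
        a = 12 % data * (n + a)
    a += n - n
    ix = [price[31] for idx in price]
    n -= price % 25
    price = price % data * (data * 25)
    n += a
    return data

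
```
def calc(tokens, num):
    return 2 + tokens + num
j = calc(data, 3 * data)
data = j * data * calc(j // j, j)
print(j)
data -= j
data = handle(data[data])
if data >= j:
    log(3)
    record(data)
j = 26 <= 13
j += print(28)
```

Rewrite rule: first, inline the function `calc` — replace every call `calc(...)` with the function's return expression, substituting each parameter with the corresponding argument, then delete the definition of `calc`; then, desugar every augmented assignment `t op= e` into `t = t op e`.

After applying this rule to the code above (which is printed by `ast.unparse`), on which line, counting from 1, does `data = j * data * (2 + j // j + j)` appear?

Transformed code:
j = 2 + data + 3 * data
data = j * data * (2 + j // j + j)
print(j)
data = data - j
data = handle(data[data])
if data >= j:
    log(3)
    record(data)
j = 26 <= 13
j = j + print(28)

2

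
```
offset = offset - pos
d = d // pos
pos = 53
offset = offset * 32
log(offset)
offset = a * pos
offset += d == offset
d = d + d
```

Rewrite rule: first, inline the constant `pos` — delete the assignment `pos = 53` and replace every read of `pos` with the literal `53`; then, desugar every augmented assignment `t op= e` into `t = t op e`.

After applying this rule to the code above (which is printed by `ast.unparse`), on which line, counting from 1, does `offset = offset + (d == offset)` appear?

6

Transformed code:
offset = offset - 53
d = d // 53
offset = offset * 32
log(offset)
offset = a * 53
offset = offset + (d == offset)
d = d + d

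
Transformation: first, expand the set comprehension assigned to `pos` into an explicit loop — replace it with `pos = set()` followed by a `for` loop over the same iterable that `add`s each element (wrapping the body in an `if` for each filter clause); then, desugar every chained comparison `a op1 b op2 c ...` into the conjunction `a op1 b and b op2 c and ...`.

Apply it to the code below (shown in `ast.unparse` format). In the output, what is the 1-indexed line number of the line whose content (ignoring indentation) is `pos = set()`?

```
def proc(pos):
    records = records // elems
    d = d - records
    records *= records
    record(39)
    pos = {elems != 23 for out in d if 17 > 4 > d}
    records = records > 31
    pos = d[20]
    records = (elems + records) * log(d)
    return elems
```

Transformed code:
def proc(pos):
    records = records // elems
    d = d - records
    records *= records
    record(39)
    pos = set()
    for out in d:
        if 17 > 4 and 4 > d:
            pos.add(elems != 23)
    records = records > 31
    pos = d[20]
    records = (elems + records) * log(d)
    return elems

6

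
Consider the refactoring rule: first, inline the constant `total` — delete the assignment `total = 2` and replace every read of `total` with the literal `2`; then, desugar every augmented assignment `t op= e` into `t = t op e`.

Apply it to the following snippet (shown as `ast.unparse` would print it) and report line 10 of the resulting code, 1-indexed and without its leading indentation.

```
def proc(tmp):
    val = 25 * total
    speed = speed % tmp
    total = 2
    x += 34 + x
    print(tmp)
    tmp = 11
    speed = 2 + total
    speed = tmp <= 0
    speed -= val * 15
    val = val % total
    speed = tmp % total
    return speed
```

val = val % 2

Transformed code:
def proc(tmp):
    val = 25 * 2
    speed = speed % tmp
    x = x + (34 + x)
    print(tmp)
    tmp = 11
    speed = 2 + 2
    speed = tmp <= 0
    speed = speed - val * 15
    val = val % 2
    speed = tmp % 2
    return speed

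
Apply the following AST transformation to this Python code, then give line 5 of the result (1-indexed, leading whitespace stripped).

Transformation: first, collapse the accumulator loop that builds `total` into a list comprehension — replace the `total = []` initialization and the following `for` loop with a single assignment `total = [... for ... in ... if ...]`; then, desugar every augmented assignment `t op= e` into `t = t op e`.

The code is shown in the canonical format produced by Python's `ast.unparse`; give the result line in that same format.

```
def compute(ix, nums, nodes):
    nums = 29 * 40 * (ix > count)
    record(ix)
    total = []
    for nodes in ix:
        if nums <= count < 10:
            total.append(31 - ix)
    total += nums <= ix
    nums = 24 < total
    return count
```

Transformed code:
def compute(ix, nums, nodes):
    nums = 29 * 40 * (ix > count)
    record(ix)
    total = [31 - ix for nodes in ix if nums <= count < 10]
    total = total + (nums <= ix)
    nums = 24 < total
    return count

total = total + (nums <= ix)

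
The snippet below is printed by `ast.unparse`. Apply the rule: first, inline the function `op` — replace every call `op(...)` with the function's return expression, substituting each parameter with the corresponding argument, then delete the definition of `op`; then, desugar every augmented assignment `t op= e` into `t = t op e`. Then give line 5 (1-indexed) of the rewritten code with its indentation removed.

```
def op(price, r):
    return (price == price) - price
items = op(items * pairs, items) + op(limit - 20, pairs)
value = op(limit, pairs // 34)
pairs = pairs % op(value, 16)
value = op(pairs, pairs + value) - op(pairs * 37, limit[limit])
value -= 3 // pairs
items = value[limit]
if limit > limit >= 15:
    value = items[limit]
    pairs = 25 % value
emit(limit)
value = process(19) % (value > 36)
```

Transformed code:
items = (items * pairs == items * pairs) - items * pairs + ((limit - 20 == limit - 20) - (limit - 20))
value = (limit == limit) - limit
pairs = pairs % ((value == value) - value)
value = (pairs == pairs) - pairs - ((pairs * 37 == pairs * 37) - pairs * 37)
value = value - 3 // pairs
items = value[limit]
if limit > limit >= 15:
    value = items[limit]
    pairs = 25 % value
emit(limit)
value = process(19) % (value > 36)

value = value - 3 // pairs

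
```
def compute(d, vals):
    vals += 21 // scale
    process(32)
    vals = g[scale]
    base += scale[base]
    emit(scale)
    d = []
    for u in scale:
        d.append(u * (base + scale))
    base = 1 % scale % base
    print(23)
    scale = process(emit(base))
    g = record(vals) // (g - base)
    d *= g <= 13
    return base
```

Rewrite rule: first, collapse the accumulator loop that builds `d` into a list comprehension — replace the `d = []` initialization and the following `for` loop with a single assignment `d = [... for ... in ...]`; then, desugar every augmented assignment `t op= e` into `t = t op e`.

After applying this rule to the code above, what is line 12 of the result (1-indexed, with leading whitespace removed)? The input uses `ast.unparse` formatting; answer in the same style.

Transformed code:
def compute(d, vals):
    vals = vals + 21 // scale
    process(32)
    vals = g[scale]
    base = base + scale[base]
    emit(scale)
    d = [u * (base + scale) for u in scale]
    base = 1 % scale % base
    print(23)
    scale = process(emit(base))
    g = record(vals) // (g - base)
    d = d * (g <= 13)
    return base

d = d * (g <= 13)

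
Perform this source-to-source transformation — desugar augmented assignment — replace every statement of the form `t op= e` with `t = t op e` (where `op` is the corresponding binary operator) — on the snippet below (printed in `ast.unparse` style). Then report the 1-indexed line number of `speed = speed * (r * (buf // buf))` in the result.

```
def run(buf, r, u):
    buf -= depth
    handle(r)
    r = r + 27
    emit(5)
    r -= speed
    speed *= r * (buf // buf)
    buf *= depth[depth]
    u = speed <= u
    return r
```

7

Transformed code:
def run(buf, r, u):
    buf = buf - depth
    handle(r)
    r = r + 27
    emit(5)
    r = r - speed
    speed = speed * (r * (buf // buf))
    buf = buf * depth[depth]
    u = speed <= u
    return r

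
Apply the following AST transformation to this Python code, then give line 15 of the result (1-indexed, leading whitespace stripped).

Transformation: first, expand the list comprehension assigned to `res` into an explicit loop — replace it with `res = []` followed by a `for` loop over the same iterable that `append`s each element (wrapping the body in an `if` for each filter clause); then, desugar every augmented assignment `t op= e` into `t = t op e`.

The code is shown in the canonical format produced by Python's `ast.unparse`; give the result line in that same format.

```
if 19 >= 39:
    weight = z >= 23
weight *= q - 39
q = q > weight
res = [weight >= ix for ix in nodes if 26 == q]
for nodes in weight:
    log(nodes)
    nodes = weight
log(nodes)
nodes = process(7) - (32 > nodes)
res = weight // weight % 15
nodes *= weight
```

Transformed code:
if 19 >= 39:
    weight = z >= 23
weight = weight * (q - 39)
q = q > weight
res = []
for ix in nodes:
    if 26 == q:
        res.append(weight >= ix)
for nodes in weight:
    log(nodes)
    nodes = weight
log(nodes)
nodes = process(7) - (32 > nodes)
res = weight // weight % 15
nodes = nodes * weight

nodes = nodes * weight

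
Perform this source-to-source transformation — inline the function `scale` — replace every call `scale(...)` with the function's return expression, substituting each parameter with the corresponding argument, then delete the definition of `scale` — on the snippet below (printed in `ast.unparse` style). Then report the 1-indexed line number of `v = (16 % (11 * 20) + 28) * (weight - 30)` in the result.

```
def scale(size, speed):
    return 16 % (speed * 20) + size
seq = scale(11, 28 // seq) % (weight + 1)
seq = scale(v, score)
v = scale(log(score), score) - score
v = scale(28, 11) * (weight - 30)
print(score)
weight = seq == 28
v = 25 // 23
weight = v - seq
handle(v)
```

Transformed code:
seq = (16 % (28 // seq * 20) + 11) % (weight + 1)
seq = 16 % (score * 20) + v
v = 16 % (score * 20) + log(score) - score
v = (16 % (11 * 20) + 28) * (weight - 30)
print(score)
weight = seq == 28
v = 25 // 23
weight = v - seq
handle(v)

4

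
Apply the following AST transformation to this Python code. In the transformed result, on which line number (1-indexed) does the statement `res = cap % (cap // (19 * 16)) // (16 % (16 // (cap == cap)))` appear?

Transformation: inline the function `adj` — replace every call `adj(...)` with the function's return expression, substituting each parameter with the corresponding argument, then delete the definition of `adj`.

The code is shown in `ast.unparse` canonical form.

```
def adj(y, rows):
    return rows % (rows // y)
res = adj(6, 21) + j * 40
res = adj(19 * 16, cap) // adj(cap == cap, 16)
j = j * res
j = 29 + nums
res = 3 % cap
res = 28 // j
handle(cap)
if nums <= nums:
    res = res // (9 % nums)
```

2

Transformed code:
res = 21 % (21 // 6) + j * 40
res = cap % (cap // (19 * 16)) // (16 % (16 // (cap == cap)))
j = j * res
j = 29 + nums
res = 3 % cap
res = 28 // j
handle(cap)
if nums <= nums:
    res = res // (9 % nums)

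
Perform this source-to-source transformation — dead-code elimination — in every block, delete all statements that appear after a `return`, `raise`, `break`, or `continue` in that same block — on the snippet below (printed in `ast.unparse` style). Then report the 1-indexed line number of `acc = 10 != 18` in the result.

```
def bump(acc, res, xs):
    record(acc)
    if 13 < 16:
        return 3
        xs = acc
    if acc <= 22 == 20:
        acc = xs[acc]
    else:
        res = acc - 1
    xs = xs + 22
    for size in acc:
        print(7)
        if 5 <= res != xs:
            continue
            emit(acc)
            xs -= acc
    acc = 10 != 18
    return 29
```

14

Transformed code:
def bump(acc, res, xs):
    record(acc)
    if 13 < 16:
        return 3
    if acc <= 22 == 20:
        acc = xs[acc]
    else:
        res = acc - 1
    xs = xs + 22
    for size in acc:
        print(7)
        if 5 <= res != xs:
            continue
    acc = 10 != 18
    return 29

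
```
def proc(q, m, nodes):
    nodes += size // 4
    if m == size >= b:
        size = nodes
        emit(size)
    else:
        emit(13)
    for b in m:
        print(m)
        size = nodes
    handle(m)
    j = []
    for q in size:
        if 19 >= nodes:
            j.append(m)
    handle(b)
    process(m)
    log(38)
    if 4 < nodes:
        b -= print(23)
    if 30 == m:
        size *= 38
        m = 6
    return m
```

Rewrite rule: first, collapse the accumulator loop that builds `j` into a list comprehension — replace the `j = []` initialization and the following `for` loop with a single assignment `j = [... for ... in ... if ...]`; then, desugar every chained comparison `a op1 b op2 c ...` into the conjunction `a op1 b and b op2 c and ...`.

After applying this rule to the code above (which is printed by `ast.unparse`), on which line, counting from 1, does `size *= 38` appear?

19

Transformed code:
def proc(q, m, nodes):
    nodes += size // 4
    if m == size and size >= b:
        size = nodes
        emit(size)
    else:
        emit(13)
    for b in m:
        print(m)
        size = nodes
    handle(m)
    j = [m for q in size if 19 >= nodes]
    handle(b)
    process(m)
    log(38)
    if 4 < nodes:
        b -= print(23)
    if 30 == m:
        size *= 38
        m = 6
    return m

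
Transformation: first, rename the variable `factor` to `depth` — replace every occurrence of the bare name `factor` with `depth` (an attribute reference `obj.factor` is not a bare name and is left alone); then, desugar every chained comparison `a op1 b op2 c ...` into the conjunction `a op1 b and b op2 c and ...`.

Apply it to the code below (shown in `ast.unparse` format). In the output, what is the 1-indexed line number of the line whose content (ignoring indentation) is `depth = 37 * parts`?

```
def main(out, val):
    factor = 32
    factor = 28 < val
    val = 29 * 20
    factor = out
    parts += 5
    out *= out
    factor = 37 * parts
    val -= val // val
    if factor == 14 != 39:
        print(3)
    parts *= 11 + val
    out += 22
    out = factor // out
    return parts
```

Transformed code:
def main(out, val):
    depth = 32
    depth = 28 < val
    val = 29 * 20
    depth = out
    parts += 5
    out *= out
    depth = 37 * parts
    val -= val // val
    if depth == 14 and 14 != 39:
        print(3)
    parts *= 11 + val
    out += 22
    out = depth // out
    return parts

8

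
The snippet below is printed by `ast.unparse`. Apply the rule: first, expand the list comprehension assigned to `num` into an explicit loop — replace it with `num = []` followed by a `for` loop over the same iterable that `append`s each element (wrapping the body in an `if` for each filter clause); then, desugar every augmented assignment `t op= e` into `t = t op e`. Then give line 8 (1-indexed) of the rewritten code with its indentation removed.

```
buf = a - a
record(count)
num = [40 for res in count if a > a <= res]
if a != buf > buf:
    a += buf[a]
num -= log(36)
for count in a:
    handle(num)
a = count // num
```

a = a + buf[a]

Transformed code:
buf = a - a
record(count)
num = []
for res in count:
    if a > a <= res:
        num.append(40)
if a != buf > buf:
    a = a + buf[a]
num = num - log(36)
for count in a:
    handle(num)
a = count // num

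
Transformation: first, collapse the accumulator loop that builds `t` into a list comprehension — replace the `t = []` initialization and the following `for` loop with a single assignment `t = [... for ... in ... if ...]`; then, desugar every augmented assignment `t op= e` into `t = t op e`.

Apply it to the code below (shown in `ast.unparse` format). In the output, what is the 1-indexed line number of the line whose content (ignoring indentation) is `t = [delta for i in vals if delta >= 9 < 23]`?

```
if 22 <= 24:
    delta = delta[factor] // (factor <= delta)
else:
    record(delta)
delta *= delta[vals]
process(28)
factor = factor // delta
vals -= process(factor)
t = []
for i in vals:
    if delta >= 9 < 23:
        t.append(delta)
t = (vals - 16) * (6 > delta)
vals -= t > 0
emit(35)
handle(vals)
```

Transformed code:
if 22 <= 24:
    delta = delta[factor] // (factor <= delta)
else:
    record(delta)
delta = delta * delta[vals]
process(28)
factor = factor // delta
vals = vals - process(factor)
t = [delta for i in vals if delta >= 9 < 23]
t = (vals - 16) * (6 > delta)
vals = vals - (t > 0)
emit(35)
handle(vals)

9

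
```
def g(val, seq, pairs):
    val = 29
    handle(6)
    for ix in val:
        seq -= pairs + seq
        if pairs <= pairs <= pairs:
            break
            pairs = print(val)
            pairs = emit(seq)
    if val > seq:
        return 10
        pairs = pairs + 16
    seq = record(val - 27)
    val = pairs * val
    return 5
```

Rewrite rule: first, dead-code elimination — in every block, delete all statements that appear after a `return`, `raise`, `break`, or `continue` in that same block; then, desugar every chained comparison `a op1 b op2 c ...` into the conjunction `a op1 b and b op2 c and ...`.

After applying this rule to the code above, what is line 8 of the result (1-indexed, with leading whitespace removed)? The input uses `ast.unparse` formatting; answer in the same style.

if val > seq:

Transformed code:
def g(val, seq, pairs):
    val = 29
    handle(6)
    for ix in val:
        seq -= pairs + seq
        if pairs <= pairs and pairs <= pairs:
            break
    if val > seq:
        return 10
    seq = record(val - 27)
    val = pairs * val
    return 5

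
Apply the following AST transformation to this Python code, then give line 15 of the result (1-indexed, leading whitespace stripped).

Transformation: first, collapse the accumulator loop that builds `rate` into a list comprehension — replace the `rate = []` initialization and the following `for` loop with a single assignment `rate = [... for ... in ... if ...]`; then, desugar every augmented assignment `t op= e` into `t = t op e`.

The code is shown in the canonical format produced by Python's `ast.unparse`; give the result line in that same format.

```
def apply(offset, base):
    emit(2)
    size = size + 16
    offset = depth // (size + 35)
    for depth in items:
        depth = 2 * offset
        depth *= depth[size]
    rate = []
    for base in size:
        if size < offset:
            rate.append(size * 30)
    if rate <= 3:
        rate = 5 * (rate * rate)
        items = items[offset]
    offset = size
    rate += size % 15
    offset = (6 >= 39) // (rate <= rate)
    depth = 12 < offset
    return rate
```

depth = 12 < offset

Transformed code:
def apply(offset, base):
    emit(2)
    size = size + 16
    offset = depth // (size + 35)
    for depth in items:
        depth = 2 * offset
        depth = depth * depth[size]
    rate = [size * 30 for base in size if size < offset]
    if rate <= 3:
        rate = 5 * (rate * rate)
        items = items[offset]
    offset = size
    rate = rate + size % 15
    offset = (6 >= 39) // (rate <= rate)
    depth = 12 < offset
    return rate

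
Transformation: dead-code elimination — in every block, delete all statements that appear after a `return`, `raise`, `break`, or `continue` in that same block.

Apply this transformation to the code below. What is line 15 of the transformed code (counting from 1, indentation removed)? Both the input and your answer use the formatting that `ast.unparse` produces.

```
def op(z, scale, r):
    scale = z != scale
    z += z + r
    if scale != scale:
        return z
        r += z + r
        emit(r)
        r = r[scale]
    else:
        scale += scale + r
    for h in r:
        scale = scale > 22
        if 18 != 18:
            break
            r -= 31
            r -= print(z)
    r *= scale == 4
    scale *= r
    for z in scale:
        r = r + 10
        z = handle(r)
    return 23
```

r = r + 10

Transformed code:
def op(z, scale, r):
    scale = z != scale
    z += z + r
    if scale != scale:
        return z
    else:
        scale += scale + r
    for h in r:
        scale = scale > 22
        if 18 != 18:
            break
    r *= scale == 4
    scale *= r
    for z in scale:
        r = r + 10
        z = handle(r)
    return 23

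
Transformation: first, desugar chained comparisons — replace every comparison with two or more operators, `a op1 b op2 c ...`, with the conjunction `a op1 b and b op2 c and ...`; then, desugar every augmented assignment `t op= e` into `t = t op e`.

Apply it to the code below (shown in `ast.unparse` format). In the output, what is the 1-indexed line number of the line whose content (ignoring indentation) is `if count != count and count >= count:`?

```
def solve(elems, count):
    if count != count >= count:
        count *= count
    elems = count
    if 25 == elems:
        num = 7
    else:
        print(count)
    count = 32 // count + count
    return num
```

2

Transformed code:
def solve(elems, count):
    if count != count and count >= count:
        count = count * count
    elems = count
    if 25 == elems:
        num = 7
    else:
        print(count)
    count = 32 // count + count
    return num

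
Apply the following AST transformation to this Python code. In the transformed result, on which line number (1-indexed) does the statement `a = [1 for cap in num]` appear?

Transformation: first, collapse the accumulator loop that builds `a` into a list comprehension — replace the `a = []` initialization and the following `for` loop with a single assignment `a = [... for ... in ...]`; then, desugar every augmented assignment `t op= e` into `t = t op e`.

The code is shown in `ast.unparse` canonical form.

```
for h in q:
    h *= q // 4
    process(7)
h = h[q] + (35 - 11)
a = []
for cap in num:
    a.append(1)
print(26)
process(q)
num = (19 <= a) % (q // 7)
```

5

Transformed code:
for h in q:
    h = h * (q // 4)
    process(7)
h = h[q] + (35 - 11)
a = [1 for cap in num]
print(26)
process(q)
num = (19 <= a) % (q // 7)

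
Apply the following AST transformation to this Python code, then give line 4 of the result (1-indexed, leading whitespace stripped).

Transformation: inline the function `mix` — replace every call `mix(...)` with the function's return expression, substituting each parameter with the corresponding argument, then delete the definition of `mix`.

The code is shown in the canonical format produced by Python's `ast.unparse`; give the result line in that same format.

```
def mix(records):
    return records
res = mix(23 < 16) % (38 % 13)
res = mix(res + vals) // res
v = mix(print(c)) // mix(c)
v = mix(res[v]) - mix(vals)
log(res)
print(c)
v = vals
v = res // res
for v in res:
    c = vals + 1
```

v = res[v] - vals

Transformed code:
res = (23 < 16) % (38 % 13)
res = (res + vals) // res
v = print(c) // c
v = res[v] - vals
log(res)
print(c)
v = vals
v = res // res
for v in res:
    c = vals + 1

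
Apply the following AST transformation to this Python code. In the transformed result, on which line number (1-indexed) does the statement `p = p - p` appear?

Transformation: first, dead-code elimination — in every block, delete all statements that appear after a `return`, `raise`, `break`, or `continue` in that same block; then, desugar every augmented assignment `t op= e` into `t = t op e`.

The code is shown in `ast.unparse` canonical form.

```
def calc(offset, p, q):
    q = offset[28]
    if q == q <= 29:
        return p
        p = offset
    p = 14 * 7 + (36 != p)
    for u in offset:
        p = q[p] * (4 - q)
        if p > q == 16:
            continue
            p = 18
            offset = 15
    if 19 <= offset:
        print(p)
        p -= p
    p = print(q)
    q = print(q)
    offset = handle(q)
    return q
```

Transformed code:
def calc(offset, p, q):
    q = offset[28]
    if q == q <= 29:
        return p
    p = 14 * 7 + (36 != p)
    for u in offset:
        p = q[p] * (4 - q)
        if p > q == 16:
            continue
    if 19 <= offset:
        print(p)
        p = p - p
    p = print(q)
    q = print(q)
    offset = handle(q)
    return q

12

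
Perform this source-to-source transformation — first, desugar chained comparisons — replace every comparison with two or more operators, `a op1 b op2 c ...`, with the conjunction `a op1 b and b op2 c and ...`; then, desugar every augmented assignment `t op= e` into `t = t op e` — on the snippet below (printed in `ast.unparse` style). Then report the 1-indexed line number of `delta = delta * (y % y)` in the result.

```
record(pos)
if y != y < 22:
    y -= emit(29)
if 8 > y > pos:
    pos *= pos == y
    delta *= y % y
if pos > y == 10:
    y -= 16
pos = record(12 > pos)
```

Transformed code:
record(pos)
if y != y and y < 22:
    y = y - emit(29)
if 8 > y and y > pos:
    pos = pos * (pos == y)
    delta = delta * (y % y)
if pos > y and y == 10:
    y = y - 16
pos = record(12 > pos)

6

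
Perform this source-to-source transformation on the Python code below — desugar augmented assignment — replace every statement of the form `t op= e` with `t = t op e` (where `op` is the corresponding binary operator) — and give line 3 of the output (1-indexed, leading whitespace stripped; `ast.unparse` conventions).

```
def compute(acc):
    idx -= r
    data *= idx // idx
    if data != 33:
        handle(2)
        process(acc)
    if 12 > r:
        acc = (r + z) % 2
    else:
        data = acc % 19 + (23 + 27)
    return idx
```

data = data * (idx // idx)

Transformed code:
def compute(acc):
    idx = idx - r
    data = data * (idx // idx)
    if data != 33:
        handle(2)
        process(acc)
    if 12 > r:
        acc = (r + z) % 2
    else:
        data = acc % 19 + (23 + 27)
    return idx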